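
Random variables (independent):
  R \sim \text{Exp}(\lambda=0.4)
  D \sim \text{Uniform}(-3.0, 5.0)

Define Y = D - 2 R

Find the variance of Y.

For independent RVs: Var(aX + bY) = a²Var(X) + b²Var(Y)
Var(R) = 6.25
Var(D) = 5.3333333
Var(Y) = (-2)²*6.25 + 1²*5.3333333
= 4*6.25 + 1*5.3333333 = 30.333333

30.333333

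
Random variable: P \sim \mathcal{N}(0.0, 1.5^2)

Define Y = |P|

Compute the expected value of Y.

For X ~ N(0, 1.5²), E[|X|] = sigma * sqrt(2/pi)
= 1.5 * sqrt(2/pi) = 1.1968268

1.1968268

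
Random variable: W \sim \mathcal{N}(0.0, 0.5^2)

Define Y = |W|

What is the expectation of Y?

For X ~ N(0, 0.5²), E[|X|] = sigma * sqrt(2/pi)
= 0.5 * sqrt(2/pi) = 0.39894228

0.39894228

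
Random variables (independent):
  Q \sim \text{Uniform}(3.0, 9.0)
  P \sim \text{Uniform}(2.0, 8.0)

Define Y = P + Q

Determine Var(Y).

For independent RVs: Var(aX + bY) = a²Var(X) + b²Var(Y)
Var(Q) = 3
Var(P) = 3
Var(Y) = 1²*3 + 1²*3
= 1*3 + 1*3 = 6

6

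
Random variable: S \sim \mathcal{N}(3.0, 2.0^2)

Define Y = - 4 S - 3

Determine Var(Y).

For Y = aS + b: Var(Y) = a² * Var(S)
Var(S) = 2.0^2 = 4
Var(Y) = (-4)² * 4 = 16 * 4 = 64

64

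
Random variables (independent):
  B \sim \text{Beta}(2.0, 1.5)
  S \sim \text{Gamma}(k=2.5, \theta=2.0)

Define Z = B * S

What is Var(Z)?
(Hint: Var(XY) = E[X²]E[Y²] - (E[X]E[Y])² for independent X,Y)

Var(XY) = E[X²]E[Y²] - (E[X]E[Y])²
E[B] = 0.57142857, Var(B) = 0.054421769
E[S] = 5, Var(S) = 10
E[B²] = 0.054421769 + 0.57142857² = 0.38095238
E[S²] = 10 + 5² = 35
Var(Z) = 0.38095238*35 - (0.57142857*5)²
= 13.333333 - 8.1632653 = 5.170068

5.170068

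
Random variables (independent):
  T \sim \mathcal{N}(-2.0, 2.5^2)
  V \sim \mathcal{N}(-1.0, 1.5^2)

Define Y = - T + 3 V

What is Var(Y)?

For independent RVs: Var(aX + bY) = a²Var(X) + b²Var(Y)
Var(T) = 6.25
Var(V) = 2.25
Var(Y) = (-1)²*6.25 + 3²*2.25
= 1*6.25 + 9*2.25 = 26.5

26.5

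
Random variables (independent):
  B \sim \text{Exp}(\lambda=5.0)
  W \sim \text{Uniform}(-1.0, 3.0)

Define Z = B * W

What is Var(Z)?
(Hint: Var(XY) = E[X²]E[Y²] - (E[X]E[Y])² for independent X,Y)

Var(XY) = E[X²]E[Y²] - (E[X]E[Y])²
E[B] = 0.2, Var(B) = 0.04
E[W] = 1, Var(W) = 1.3333333
E[B²] = 0.04 + 0.2² = 0.08
E[W²] = 1.3333333 + 1² = 2.3333333
Var(Z) = 0.08*2.3333333 - (0.2*1)²
= 0.18666667 - 0.04 = 0.14666667

0.14666667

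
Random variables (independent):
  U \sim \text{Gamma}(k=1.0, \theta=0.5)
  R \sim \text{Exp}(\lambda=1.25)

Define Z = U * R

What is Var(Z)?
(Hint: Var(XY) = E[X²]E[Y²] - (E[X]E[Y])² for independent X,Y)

Var(XY) = E[X²]E[Y²] - (E[X]E[Y])²
E[U] = 0.5, Var(U) = 0.25
E[R] = 0.8, Var(R) = 0.64
E[U²] = 0.25 + 0.5² = 0.5
E[R²] = 0.64 + 0.8² = 1.28
Var(Z) = 0.5*1.28 - (0.5*0.8)²
= 0.64 - 0.16 = 0.48

0.48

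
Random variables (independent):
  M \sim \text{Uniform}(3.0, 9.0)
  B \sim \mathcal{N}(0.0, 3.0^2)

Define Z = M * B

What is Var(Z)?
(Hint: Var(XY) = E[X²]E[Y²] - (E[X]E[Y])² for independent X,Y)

Var(XY) = E[X²]E[Y²] - (E[X]E[Y])²
E[M] = 6, Var(M) = 3
E[B] = 0, Var(B) = 9
E[M²] = 3 + 6² = 39
E[B²] = 9 + 0² = 9
Var(Z) = 39*9 - (6*0)²
= 351 - 0 = 351

351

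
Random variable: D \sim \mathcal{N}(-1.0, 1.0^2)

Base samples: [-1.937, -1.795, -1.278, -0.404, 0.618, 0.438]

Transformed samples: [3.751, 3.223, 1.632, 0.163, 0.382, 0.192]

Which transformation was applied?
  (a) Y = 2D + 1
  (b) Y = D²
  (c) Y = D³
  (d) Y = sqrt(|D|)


Checking option (b) Y = D²:
  D = -1.937 -> Y = 3.751 ✓
  D = -1.795 -> Y = 3.223 ✓
  D = -1.278 -> Y = 1.632 ✓
All samples match this transformation.

(b) D²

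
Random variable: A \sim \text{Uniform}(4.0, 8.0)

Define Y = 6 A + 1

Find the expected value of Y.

For Y = 6A + 1:
E[Y] = 6 * E[A] + 1
E[A] = (4 + 8)/2 = 6
E[Y] = 6 * 6 + 1 = 37

37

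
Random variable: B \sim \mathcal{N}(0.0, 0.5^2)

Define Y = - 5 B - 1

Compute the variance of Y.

For Y = aB + b: Var(Y) = a² * Var(B)
Var(B) = 0.5^2 = 0.25
Var(Y) = (-5)² * 0.25 = 25 * 0.25 = 6.25

6.25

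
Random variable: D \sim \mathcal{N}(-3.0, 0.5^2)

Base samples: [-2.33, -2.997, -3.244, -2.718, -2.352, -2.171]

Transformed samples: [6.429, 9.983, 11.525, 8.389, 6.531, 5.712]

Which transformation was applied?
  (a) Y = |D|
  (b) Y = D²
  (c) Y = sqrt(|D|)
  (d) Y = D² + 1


Checking option (d) Y = D² + 1:
  D = -2.33 -> Y = 6.429 ✓
  D = -2.997 -> Y = 9.983 ✓
  D = -3.244 -> Y = 11.525 ✓
All samples match this transformation.

(d) D² + 1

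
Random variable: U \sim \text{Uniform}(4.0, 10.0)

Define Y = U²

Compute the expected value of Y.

Using E[X²] = Var(X) + (E[X])²:
E[U] = 7
Var(U) = (10 - 4)^2/12 = 3
E[U²] = 3 + 7² = 3 + 49 = 52

52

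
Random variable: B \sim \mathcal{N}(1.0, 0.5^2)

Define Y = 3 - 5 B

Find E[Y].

For Y = -5B + 3:
E[Y] = -5 * E[B] + 3
E[B] = 1.0 = 1
E[Y] = -5 * 1 + 3 = -2

-2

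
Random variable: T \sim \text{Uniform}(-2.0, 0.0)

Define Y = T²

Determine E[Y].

Using E[X²] = Var(X) + (E[X])²:
E[T] = -1
Var(T) = (0 + 2)^2/12 = 0.33333333
E[T²] = 0.33333333 + (-1)² = 0.33333333 + 1 = 1.3333333

1.3333333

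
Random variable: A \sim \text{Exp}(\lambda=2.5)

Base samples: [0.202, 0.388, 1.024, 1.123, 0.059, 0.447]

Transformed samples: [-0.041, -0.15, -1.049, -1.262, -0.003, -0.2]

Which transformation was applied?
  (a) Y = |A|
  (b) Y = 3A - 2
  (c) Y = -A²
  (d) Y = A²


Checking option (c) Y = -A²:
  A = 0.202 -> Y = -0.041 ✓
  A = 0.388 -> Y = -0.15 ✓
  A = 1.024 -> Y = -1.049 ✓
All samples match this transformation.

(c) -A²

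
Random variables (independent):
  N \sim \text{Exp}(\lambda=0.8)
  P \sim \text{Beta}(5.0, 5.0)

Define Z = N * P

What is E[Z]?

For independent RVs: E[XY] = E[X]*E[Y]
E[N] = 1.25
E[P] = 0.5
E[Z] = 1.25 * 0.5 = 0.625

0.625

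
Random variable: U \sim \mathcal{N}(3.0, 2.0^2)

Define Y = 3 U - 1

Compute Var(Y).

For Y = aU + b: Var(Y) = a² * Var(U)
Var(U) = 2.0^2 = 4
Var(Y) = 3² * 4 = 9 * 4 = 36

36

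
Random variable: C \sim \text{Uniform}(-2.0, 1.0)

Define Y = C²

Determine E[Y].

E[C²] = Var(C) + (E[C])² = 0.75 + 0.25 = 1

1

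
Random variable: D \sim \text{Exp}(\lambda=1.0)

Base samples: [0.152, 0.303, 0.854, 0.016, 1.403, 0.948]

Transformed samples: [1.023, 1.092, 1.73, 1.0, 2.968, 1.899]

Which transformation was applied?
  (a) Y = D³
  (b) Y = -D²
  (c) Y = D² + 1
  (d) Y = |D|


Checking option (c) Y = D² + 1:
  D = 0.152 -> Y = 1.023 ✓
  D = 0.303 -> Y = 1.092 ✓
  D = 0.854 -> Y = 1.73 ✓
All samples match this transformation.

(c) D² + 1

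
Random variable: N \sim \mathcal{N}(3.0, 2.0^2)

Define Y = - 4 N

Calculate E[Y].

For Y = -4N:
E[Y] = -4 * E[N]
E[N] = 3.0 = 3
E[Y] = -4 * 3 = -12

-12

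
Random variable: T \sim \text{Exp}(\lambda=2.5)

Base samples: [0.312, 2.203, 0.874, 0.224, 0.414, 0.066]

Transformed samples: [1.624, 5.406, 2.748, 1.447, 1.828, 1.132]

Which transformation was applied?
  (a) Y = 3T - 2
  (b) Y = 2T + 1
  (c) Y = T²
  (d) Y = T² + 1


Checking option (b) Y = 2T + 1:
  T = 0.312 -> Y = 1.624 ✓
  T = 2.203 -> Y = 5.406 ✓
  T = 0.874 -> Y = 2.748 ✓
All samples match this transformation.

(b) 2T + 1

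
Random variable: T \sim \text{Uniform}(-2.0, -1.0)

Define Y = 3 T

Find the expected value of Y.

For Y = 3T:
E[Y] = 3 * E[T]
E[T] = (-2 - 1)/2 = -1.5
E[Y] = 3 * (-1.5) = -4.5

-4.5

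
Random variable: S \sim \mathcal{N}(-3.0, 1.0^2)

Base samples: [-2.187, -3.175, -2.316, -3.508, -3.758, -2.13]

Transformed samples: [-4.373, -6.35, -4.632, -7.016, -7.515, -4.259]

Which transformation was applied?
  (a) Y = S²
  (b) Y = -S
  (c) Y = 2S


Checking option (c) Y = 2S:
  S = -2.187 -> Y = -4.373 ✓
  S = -3.175 -> Y = -6.35 ✓
  S = -2.316 -> Y = -4.632 ✓
All samples match this transformation.

(c) 2S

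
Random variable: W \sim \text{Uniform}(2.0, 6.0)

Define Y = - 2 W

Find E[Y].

For Y = -2W:
E[Y] = -2 * E[W]
E[W] = (2 + 6)/2 = 4
E[Y] = -2 * 4 = -8

-8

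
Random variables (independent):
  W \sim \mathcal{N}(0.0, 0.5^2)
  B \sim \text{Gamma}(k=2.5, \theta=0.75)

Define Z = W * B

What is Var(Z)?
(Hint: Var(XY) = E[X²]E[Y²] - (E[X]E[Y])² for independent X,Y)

Var(XY) = E[X²]E[Y²] - (E[X]E[Y])²
E[W] = 0, Var(W) = 0.25
E[B] = 1.875, Var(B) = 1.40625
E[W²] = 0.25 + 0² = 0.25
E[B²] = 1.40625 + 1.875² = 4.921875
Var(Z) = 0.25*4.921875 - (0*1.875)²
= 1.2304688 - 0 = 1.2304688

1.2304688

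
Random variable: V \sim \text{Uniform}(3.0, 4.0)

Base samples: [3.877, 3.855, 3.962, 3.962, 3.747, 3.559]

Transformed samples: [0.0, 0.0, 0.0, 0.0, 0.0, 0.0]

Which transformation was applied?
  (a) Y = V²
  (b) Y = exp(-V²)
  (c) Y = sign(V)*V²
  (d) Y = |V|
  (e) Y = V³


Checking option (b) Y = exp(-V²):
  V = 3.877 -> Y = 0.0 ✓
  V = 3.855 -> Y = 0.0 ✓
  V = 3.962 -> Y = 0.0 ✓
All samples match this transformation.

(b) exp(-V²)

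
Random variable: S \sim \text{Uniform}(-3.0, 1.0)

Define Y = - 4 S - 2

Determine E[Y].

For Y = -4S - 2:
E[Y] = -4 * E[S] - 2
E[S] = (-3 + 1)/2 = -1
E[Y] = -4 * (-1) - 2 = 2

2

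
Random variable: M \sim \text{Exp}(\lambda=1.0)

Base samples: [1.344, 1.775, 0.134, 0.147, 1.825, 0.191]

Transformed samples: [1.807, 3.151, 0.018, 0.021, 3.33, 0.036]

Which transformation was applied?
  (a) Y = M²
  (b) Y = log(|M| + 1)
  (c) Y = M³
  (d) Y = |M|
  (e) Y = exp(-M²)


Checking option (a) Y = M²:
  M = 1.344 -> Y = 1.807 ✓
  M = 1.775 -> Y = 3.151 ✓
  M = 0.134 -> Y = 0.018 ✓
All samples match this transformation.

(a) M²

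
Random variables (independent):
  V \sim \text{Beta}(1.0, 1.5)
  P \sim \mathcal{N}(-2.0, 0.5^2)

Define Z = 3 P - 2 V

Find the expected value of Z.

E[Z] = -2*E[V] + 3*E[P]
E[V] = 0.4
E[P] = -2
E[Z] = -2*0.4 + 3*(-2) = -6.8

-6.8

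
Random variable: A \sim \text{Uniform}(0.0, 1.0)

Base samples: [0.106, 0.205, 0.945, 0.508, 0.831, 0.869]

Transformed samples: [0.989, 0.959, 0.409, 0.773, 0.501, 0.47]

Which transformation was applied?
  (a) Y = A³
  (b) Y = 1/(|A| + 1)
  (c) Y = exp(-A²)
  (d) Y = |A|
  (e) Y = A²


Checking option (c) Y = exp(-A²):
  A = 0.106 -> Y = 0.989 ✓
  A = 0.205 -> Y = 0.959 ✓
  A = 0.945 -> Y = 0.409 ✓
All samples match this transformation.

(c) exp(-A²)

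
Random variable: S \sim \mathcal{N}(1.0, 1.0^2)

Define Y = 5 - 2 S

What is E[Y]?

For Y = -2S + 5:
E[Y] = -2 * E[S] + 5
E[S] = 1.0 = 1
E[Y] = -2 * 1 + 5 = 3

3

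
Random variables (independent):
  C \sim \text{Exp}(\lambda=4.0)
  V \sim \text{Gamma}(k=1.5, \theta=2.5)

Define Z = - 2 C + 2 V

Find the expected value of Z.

E[Z] = -2*E[C] + 2*E[V]
E[C] = 0.25
E[V] = 3.75
E[Z] = -2*0.25 + 2*3.75 = 7

7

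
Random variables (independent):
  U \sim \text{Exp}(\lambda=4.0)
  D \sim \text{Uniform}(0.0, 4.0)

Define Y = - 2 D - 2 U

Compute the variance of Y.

For independent RVs: Var(aX + bY) = a²Var(X) + b²Var(Y)
Var(U) = 0.0625
Var(D) = 1.3333333
Var(Y) = (-2)²*0.0625 + (-2)²*1.3333333
= 4*0.0625 + 4*1.3333333 = 5.5833333

5.5833333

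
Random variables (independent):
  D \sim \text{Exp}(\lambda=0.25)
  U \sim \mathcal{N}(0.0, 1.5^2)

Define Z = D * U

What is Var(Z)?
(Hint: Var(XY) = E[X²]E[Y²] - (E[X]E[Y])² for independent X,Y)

Var(XY) = E[X²]E[Y²] - (E[X]E[Y])²
E[D] = 4, Var(D) = 16
E[U] = 0, Var(U) = 2.25
E[D²] = 16 + 4² = 32
E[U²] = 2.25 + 0² = 2.25
Var(Z) = 32*2.25 - (4*0)²
= 72 - 0 = 72

72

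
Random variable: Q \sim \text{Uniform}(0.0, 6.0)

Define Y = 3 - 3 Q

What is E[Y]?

For Y = -3Q + 3:
E[Y] = -3 * E[Q] + 3
E[Q] = (0 + 6)/2 = 3
E[Y] = -3 * 3 + 3 = -6

-6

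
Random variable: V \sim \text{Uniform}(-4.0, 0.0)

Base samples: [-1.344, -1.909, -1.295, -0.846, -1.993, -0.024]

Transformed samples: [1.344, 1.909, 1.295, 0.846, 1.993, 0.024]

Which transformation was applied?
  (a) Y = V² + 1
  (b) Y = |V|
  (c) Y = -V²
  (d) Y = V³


Checking option (b) Y = |V|:
  V = -1.344 -> Y = 1.344 ✓
  V = -1.909 -> Y = 1.909 ✓
  V = -1.295 -> Y = 1.295 ✓
All samples match this transformation.

(b) |V|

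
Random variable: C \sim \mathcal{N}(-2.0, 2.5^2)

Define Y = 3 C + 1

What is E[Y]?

For Y = 3C + 1:
E[Y] = 3 * E[C] + 1
E[C] = -2.0 = -2
E[Y] = 3 * (-2) + 1 = -5

-5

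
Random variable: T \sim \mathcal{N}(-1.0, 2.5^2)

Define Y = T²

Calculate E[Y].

E[T²] = Var(T) + (E[T])² = 6.25 + 1 = 7.25

7.25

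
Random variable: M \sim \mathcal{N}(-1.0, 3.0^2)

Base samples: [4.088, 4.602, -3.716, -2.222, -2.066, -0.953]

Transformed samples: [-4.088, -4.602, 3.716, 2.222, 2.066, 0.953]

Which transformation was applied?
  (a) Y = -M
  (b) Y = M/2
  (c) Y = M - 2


Checking option (a) Y = -M:
  M = 4.088 -> Y = -4.088 ✓
  M = 4.602 -> Y = -4.602 ✓
  M = -3.716 -> Y = 3.716 ✓
All samples match this transformation.

(a) -M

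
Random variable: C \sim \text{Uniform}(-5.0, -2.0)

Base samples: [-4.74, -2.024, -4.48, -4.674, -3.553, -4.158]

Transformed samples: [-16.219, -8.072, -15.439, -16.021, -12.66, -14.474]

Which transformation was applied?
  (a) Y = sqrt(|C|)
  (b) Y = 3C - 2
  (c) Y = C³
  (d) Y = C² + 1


Checking option (b) Y = 3C - 2:
  C = -4.74 -> Y = -16.219 ✓
  C = -2.024 -> Y = -8.072 ✓
  C = -4.48 -> Y = -15.439 ✓
All samples match this transformation.

(b) 3C - 2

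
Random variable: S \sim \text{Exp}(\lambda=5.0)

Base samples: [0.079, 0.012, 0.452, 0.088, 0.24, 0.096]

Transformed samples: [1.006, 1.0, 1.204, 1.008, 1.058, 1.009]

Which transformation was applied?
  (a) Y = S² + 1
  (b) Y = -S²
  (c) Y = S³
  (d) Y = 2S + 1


Checking option (a) Y = S² + 1:
  S = 0.079 -> Y = 1.006 ✓
  S = 0.012 -> Y = 1.0 ✓
  S = 0.452 -> Y = 1.204 ✓
All samples match this transformation.

(a) S² + 1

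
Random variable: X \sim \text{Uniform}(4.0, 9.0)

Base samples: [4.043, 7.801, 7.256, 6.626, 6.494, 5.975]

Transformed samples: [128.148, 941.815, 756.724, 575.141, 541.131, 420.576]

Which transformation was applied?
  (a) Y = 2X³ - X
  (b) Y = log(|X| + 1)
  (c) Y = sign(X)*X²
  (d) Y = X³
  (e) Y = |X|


Checking option (a) Y = 2X³ - X:
  X = 4.043 -> Y = 128.148 ✓
  X = 7.801 -> Y = 941.815 ✓
  X = 7.256 -> Y = 756.724 ✓
All samples match this transformation.

(a) 2X³ - X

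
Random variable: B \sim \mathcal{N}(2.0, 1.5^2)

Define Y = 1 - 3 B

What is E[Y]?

For Y = -3B + 1:
E[Y] = -3 * E[B] + 1
E[B] = 2.0 = 2
E[Y] = -3 * 2 + 1 = -5

-5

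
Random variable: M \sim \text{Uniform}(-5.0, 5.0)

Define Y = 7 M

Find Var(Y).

For Y = aM + b: Var(Y) = a² * Var(M)
Var(M) = (5 + 5)^2/12 = 8.3333333
Var(Y) = 7² * 8.3333333 = 49 * 8.3333333 = 408.33333

408.33333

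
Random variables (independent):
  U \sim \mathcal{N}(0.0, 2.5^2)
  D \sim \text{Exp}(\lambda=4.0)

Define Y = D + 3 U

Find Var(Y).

For independent RVs: Var(aX + bY) = a²Var(X) + b²Var(Y)
Var(U) = 6.25
Var(D) = 0.0625
Var(Y) = 3²*6.25 + 1²*0.0625
= 9*6.25 + 1*0.0625 = 56.3125

56.3125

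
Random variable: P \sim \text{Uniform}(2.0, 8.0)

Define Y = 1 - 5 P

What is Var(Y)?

For Y = aP + b: Var(Y) = a² * Var(P)
Var(P) = (8 - 2)^2/12 = 3
Var(Y) = (-5)² * 3 = 25 * 3 = 75

75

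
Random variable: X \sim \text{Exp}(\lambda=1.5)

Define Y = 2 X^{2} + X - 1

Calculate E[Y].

E[Y] = 2*E[X²] + 1*E[X] - 1
E[X] = 0.66666667
E[X²] = Var(X) + (E[X])² = 0.44444444 + 0.44444444 = 0.88888889
E[Y] = 2*0.88888889 + 1*0.66666667 - 1 = 1.4444444

1.4444444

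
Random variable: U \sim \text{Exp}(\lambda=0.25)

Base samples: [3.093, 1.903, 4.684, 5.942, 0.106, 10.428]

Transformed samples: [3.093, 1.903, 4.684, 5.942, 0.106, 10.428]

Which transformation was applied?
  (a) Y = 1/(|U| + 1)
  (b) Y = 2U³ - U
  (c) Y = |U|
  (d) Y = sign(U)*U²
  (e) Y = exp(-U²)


Checking option (c) Y = |U|:
  U = 3.093 -> Y = 3.093 ✓
  U = 1.903 -> Y = 1.903 ✓
  U = 4.684 -> Y = 4.684 ✓
All samples match this transformation.

(c) |U|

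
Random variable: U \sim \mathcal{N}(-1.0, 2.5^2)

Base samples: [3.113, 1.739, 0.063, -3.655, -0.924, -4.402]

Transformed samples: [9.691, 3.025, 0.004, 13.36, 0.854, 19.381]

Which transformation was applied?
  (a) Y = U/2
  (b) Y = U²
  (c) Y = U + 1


Checking option (b) Y = U²:
  U = 3.113 -> Y = 9.691 ✓
  U = 1.739 -> Y = 3.025 ✓
  U = 0.063 -> Y = 0.004 ✓
All samples match this transformation.

(b) U²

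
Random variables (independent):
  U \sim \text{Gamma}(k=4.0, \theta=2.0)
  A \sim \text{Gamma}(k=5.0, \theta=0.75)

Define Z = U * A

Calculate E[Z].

For independent RVs: E[XY] = E[X]*E[Y]
E[U] = 8
E[A] = 3.75
E[Z] = 8 * 3.75 = 30

30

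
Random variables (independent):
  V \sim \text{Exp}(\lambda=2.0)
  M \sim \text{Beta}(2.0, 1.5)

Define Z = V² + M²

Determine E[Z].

E[Z] = E[V²] + E[M²]
E[V²] = Var(V) + E[V]² = 0.25 + 0.25 = 0.5
E[M²] = Var(M) + E[M]² = 0.054421769 + 0.32653061 = 0.38095238
E[Z] = 0.5 + 0.38095238 = 0.88095238

0.88095238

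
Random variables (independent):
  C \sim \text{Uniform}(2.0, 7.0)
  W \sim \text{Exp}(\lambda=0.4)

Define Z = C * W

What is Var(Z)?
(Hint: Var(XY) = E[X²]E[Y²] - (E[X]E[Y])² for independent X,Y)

Var(XY) = E[X²]E[Y²] - (E[X]E[Y])²
E[C] = 4.5, Var(C) = 2.0833333
E[W] = 2.5, Var(W) = 6.25
E[C²] = 2.0833333 + 4.5² = 22.333333
E[W²] = 6.25 + 2.5² = 12.5
Var(Z) = 22.333333*12.5 - (4.5*2.5)²
= 279.16667 - 126.5625 = 152.60417

152.60417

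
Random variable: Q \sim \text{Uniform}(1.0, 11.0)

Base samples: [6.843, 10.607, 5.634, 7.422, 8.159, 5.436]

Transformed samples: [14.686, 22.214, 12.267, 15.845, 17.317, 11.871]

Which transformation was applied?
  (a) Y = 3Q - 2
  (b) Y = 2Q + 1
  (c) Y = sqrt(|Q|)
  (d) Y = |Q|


Checking option (b) Y = 2Q + 1:
  Q = 6.843 -> Y = 14.686 ✓
  Q = 10.607 -> Y = 22.214 ✓
  Q = 5.634 -> Y = 12.267 ✓
All samples match this transformation.

(b) 2Q + 1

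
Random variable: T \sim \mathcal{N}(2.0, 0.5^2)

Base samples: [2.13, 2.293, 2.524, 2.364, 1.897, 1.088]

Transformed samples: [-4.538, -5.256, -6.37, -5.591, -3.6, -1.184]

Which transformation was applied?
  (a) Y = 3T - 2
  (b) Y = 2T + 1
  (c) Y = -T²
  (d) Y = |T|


Checking option (c) Y = -T²:
  T = 2.13 -> Y = -4.538 ✓
  T = 2.293 -> Y = -5.256 ✓
  T = 2.524 -> Y = -6.37 ✓
All samples match this transformation.

(c) -T²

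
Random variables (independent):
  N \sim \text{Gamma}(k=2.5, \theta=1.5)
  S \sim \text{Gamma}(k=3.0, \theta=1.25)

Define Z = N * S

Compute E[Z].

For independent RVs: E[XY] = E[X]*E[Y]
E[N] = 3.75
E[S] = 3.75
E[Z] = 3.75 * 3.75 = 14.0625

14.0625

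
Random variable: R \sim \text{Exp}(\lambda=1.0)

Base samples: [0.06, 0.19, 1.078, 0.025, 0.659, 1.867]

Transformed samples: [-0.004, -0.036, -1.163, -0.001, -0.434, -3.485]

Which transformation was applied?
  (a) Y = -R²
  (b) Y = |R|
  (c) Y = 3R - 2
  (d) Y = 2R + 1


Checking option (a) Y = -R²:
  R = 0.06 -> Y = -0.004 ✓
  R = 0.19 -> Y = -0.036 ✓
  R = 1.078 -> Y = -1.163 ✓
All samples match this transformation.

(a) -R²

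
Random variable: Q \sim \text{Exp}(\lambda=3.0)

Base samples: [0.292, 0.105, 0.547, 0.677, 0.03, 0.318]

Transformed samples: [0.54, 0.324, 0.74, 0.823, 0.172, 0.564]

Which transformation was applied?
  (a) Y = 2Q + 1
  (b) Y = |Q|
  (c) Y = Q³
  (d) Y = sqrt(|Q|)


Checking option (d) Y = sqrt(|Q|):
  Q = 0.292 -> Y = 0.54 ✓
  Q = 0.105 -> Y = 0.324 ✓
  Q = 0.547 -> Y = 0.74 ✓
All samples match this transformation.

(d) sqrt(|Q|)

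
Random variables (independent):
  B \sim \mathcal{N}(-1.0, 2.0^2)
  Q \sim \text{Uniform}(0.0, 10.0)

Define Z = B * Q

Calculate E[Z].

For independent RVs: E[XY] = E[X]*E[Y]
E[B] = -1
E[Q] = 5
E[Z] = -1 * 5 = -5

-5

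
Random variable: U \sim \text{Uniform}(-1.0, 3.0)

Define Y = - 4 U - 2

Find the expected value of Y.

For Y = -4U - 2:
E[Y] = -4 * E[U] - 2
E[U] = (-1 + 3)/2 = 1
E[Y] = -4 * 1 - 2 = -6

-6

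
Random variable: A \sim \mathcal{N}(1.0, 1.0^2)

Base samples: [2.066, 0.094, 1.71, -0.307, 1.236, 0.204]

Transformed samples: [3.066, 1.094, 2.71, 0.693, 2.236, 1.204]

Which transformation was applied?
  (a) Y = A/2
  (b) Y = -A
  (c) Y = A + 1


Checking option (c) Y = A + 1:
  A = 2.066 -> Y = 3.066 ✓
  A = 0.094 -> Y = 1.094 ✓
  A = 1.71 -> Y = 2.71 ✓
All samples match this transformation.

(c) A + 1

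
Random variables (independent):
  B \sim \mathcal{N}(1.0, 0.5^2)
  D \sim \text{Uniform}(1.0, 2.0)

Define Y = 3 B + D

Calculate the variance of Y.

For independent RVs: Var(aX + bY) = a²Var(X) + b²Var(Y)
Var(B) = 0.25
Var(D) = 0.083333333
Var(Y) = 3²*0.25 + 1²*0.083333333
= 9*0.25 + 1*0.083333333 = 2.3333333

2.3333333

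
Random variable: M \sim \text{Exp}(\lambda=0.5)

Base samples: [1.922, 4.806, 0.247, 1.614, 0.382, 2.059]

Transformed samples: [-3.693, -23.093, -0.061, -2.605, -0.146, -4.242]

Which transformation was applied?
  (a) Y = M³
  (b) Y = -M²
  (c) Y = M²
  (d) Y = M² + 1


Checking option (b) Y = -M²:
  M = 1.922 -> Y = -3.693 ✓
  M = 4.806 -> Y = -23.093 ✓
  M = 0.247 -> Y = -0.061 ✓
All samples match this transformation.

(b) -M²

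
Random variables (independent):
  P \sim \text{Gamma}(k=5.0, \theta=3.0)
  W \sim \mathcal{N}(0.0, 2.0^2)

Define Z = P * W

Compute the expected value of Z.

For independent RVs: E[XY] = E[X]*E[Y]
E[P] = 15
E[W] = 0
E[Z] = 15 * 0 = 0

0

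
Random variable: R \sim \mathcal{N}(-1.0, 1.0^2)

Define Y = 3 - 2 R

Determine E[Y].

For Y = -2R + 3:
E[Y] = -2 * E[R] + 3
E[R] = -1.0 = -1
E[Y] = -2 * (-1) + 3 = 5

5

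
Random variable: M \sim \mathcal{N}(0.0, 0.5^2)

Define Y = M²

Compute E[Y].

Using E[X²] = Var(X) + (E[X])²:
E[M] = 0
Var(M) = 0.5^2 = 0.25
E[M²] = 0.25 + 0² = 0.25 + 0 = 0.25

0.25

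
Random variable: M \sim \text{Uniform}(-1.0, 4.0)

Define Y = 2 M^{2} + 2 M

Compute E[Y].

E[Y] = 2*E[M²] + 2*E[M]
E[M] = 1.5
E[M²] = Var(M) + (E[M])² = 2.0833333 + 2.25 = 4.3333333
E[Y] = 2*4.3333333 + 2*1.5 = 11.666667

11.666667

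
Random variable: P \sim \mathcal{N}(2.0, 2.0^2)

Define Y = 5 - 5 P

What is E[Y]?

For Y = -5P + 5:
E[Y] = -5 * E[P] + 5
E[P] = 2.0 = 2
E[Y] = -5 * 2 + 5 = -5

-5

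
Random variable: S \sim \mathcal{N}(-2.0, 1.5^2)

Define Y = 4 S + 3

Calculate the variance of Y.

For Y = aS + b: Var(Y) = a² * Var(S)
Var(S) = 1.5^2 = 2.25
Var(Y) = 4² * 2.25 = 16 * 2.25 = 36

36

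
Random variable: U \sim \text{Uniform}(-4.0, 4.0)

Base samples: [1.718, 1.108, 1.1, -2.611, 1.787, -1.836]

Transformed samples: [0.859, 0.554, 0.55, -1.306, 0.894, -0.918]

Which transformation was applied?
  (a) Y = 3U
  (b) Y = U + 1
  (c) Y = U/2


Checking option (c) Y = U/2:
  U = 1.718 -> Y = 0.859 ✓
  U = 1.108 -> Y = 0.554 ✓
  U = 1.1 -> Y = 0.55 ✓
All samples match this transformation.

(c) U/2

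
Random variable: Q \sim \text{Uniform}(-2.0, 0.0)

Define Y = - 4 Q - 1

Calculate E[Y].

For Y = -4Q - 1:
E[Y] = -4 * E[Q] - 1
E[Q] = (-2 + 0)/2 = -1
E[Y] = -4 * (-1) - 1 = 3

3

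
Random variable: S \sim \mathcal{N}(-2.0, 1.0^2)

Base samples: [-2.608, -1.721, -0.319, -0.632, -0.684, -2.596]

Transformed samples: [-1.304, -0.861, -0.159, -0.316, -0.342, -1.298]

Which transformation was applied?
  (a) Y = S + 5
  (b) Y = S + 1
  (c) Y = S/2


Checking option (c) Y = S/2:
  S = -2.608 -> Y = -1.304 ✓
  S = -1.721 -> Y = -0.861 ✓
  S = -0.319 -> Y = -0.159 ✓
All samples match this transformation.

(c) S/2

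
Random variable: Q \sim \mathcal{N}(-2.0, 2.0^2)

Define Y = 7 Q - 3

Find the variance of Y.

For Y = aQ + b: Var(Y) = a² * Var(Q)
Var(Q) = 2.0^2 = 4
Var(Y) = 7² * 4 = 49 * 4 = 196

196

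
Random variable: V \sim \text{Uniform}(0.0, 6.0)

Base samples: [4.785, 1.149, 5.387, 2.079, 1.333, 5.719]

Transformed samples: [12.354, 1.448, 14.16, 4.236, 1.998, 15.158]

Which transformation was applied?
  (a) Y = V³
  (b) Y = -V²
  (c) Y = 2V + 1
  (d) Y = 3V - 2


Checking option (d) Y = 3V - 2:
  V = 4.785 -> Y = 12.354 ✓
  V = 1.149 -> Y = 1.448 ✓
  V = 5.387 -> Y = 14.16 ✓
All samples match this transformation.

(d) 3V - 2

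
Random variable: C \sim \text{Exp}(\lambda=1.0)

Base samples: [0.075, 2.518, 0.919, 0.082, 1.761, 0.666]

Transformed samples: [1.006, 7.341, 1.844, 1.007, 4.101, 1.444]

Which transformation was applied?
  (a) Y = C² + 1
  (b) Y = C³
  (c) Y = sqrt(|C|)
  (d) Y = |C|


Checking option (a) Y = C² + 1:
  C = 0.075 -> Y = 1.006 ✓
  C = 2.518 -> Y = 7.341 ✓
  C = 0.919 -> Y = 1.844 ✓
All samples match this transformation.

(a) C² + 1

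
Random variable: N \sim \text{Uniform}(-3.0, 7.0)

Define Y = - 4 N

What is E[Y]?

For Y = -4N:
E[Y] = -4 * E[N]
E[N] = (-3 + 7)/2 = 2
E[Y] = -4 * 2 = -8

-8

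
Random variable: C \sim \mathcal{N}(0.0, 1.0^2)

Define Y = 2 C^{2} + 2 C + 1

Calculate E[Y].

E[Y] = 2*E[C²] + 2*E[C] + 1
E[C] = 0
E[C²] = Var(C) + (E[C])² = 1 + 0 = 1
E[Y] = 2*1 + 2*0 + 1 = 3

3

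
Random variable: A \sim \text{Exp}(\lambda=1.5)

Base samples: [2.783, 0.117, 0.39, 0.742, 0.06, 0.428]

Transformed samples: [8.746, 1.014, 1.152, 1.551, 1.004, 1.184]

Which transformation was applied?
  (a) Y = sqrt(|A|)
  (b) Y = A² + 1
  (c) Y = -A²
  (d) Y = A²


Checking option (b) Y = A² + 1:
  A = 2.783 -> Y = 8.746 ✓
  A = 0.117 -> Y = 1.014 ✓
  A = 0.39 -> Y = 1.152 ✓
All samples match this transformation.

(b) A² + 1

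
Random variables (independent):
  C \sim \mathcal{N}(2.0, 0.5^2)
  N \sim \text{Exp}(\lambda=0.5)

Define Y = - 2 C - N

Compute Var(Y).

For independent RVs: Var(aX + bY) = a²Var(X) + b²Var(Y)
Var(C) = 0.25
Var(N) = 4
Var(Y) = (-2)²*0.25 + (-1)²*4
= 4*0.25 + 1*4 = 5

5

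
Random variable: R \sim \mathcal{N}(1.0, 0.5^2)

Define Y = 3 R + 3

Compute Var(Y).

For Y = aR + b: Var(Y) = a² * Var(R)
Var(R) = 0.5^2 = 0.25
Var(Y) = 3² * 0.25 = 9 * 0.25 = 2.25

2.25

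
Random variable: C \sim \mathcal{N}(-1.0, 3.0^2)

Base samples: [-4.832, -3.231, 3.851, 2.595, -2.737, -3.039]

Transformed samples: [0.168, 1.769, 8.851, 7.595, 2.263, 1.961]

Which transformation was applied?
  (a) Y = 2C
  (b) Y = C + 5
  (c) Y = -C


Checking option (b) Y = C + 5:
  C = -4.832 -> Y = 0.168 ✓
  C = -3.231 -> Y = 1.769 ✓
  C = 3.851 -> Y = 8.851 ✓
All samples match this transformation.

(b) C + 5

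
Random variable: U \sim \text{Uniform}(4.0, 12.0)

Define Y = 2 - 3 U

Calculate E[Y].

For Y = -3U + 2:
E[Y] = -3 * E[U] + 2
E[U] = (4 + 12)/2 = 8
E[Y] = -3 * 8 + 2 = -22

-22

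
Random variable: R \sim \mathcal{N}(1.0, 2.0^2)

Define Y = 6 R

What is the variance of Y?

For Y = aR + b: Var(Y) = a² * Var(R)
Var(R) = 2.0^2 = 4
Var(Y) = 6² * 4 = 36 * 4 = 144

144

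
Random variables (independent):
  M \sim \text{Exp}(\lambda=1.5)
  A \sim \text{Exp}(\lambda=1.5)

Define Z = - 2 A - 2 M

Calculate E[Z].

E[Z] = -2*E[M] - 2*E[A]
E[M] = 0.66666667
E[A] = 0.66666667
E[Z] = -2*0.66666667 - 2*0.66666667 = -2.6666667

-2.6666667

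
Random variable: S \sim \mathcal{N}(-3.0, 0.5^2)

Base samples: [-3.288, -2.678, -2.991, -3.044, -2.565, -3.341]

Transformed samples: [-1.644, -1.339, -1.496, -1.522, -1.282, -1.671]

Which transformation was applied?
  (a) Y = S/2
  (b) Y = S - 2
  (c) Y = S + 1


Checking option (a) Y = S/2:
  S = -3.288 -> Y = -1.644 ✓
  S = -2.678 -> Y = -1.339 ✓
  S = -2.991 -> Y = -1.496 ✓
All samples match this transformation.

(a) S/2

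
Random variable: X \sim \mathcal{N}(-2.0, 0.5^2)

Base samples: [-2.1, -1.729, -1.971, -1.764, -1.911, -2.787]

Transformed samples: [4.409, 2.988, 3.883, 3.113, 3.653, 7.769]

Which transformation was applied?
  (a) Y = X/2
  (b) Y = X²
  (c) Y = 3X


Checking option (b) Y = X²:
  X = -2.1 -> Y = 4.409 ✓
  X = -1.729 -> Y = 2.988 ✓
  X = -1.971 -> Y = 3.883 ✓
All samples match this transformation.

(b) X²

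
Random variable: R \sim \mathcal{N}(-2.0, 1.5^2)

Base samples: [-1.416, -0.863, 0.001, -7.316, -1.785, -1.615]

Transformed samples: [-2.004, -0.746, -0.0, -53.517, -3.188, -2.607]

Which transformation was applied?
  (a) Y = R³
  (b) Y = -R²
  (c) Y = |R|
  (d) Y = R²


Checking option (b) Y = -R²:
  R = -1.416 -> Y = -2.004 ✓
  R = -0.863 -> Y = -0.746 ✓
  R = 0.001 -> Y = -0.0 ✓
All samples match this transformation.

(b) -R²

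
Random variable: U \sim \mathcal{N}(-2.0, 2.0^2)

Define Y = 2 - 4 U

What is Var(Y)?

For Y = aU + b: Var(Y) = a² * Var(U)
Var(U) = 2.0^2 = 4
Var(Y) = (-4)² * 4 = 16 * 4 = 64

64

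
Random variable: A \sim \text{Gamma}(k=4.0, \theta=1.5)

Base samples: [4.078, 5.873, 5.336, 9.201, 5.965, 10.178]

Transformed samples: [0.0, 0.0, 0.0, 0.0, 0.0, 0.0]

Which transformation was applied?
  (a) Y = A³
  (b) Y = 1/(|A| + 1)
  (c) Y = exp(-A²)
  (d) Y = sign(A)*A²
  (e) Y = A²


Checking option (c) Y = exp(-A²):
  A = 4.078 -> Y = 0.0 ✓
  A = 5.873 -> Y = 0.0 ✓
  A = 5.336 -> Y = 0.0 ✓
All samples match this transformation.

(c) exp(-A²)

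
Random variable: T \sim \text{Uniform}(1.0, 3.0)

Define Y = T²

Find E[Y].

Using E[X²] = Var(X) + (E[X])²:
E[T] = 2
Var(T) = (3 - 1)^2/12 = 0.33333333
E[T²] = 0.33333333 + 2² = 0.33333333 + 4 = 4.3333333

4.3333333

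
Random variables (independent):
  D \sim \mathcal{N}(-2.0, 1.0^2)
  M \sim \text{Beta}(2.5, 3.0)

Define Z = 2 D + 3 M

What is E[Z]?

E[Z] = 2*E[D] + 3*E[M]
E[D] = -2
E[M] = 0.45454545
E[Z] = 2*(-2) + 3*0.45454545 = -2.6363636

-2.6363636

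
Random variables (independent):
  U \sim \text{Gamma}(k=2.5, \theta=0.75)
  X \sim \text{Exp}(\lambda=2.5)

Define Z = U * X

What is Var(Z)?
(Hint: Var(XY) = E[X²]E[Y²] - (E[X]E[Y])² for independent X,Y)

Var(XY) = E[X²]E[Y²] - (E[X]E[Y])²
E[U] = 1.875, Var(U) = 1.40625
E[X] = 0.4, Var(X) = 0.16
E[U²] = 1.40625 + 1.875² = 4.921875
E[X²] = 0.16 + 0.4² = 0.32
Var(Z) = 4.921875*0.32 - (1.875*0.4)²
= 1.575 - 0.5625 = 1.0125

1.0125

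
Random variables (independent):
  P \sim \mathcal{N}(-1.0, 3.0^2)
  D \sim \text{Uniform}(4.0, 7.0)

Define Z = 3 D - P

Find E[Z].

E[Z] = -1*E[P] + 3*E[D]
E[P] = -1
E[D] = 5.5
E[Z] = -1*(-1) + 3*5.5 = 17.5

17.5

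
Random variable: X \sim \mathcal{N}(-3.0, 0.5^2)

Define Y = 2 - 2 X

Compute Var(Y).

For Y = aX + b: Var(Y) = a² * Var(X)
Var(X) = 0.5^2 = 0.25
Var(Y) = (-2)² * 0.25 = 4 * 0.25 = 1

1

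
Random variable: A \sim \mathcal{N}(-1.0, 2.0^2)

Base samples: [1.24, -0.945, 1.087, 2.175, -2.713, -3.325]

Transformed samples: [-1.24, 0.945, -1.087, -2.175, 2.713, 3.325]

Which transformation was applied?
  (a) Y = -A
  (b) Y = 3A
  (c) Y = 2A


Checking option (a) Y = -A:
  A = 1.24 -> Y = -1.24 ✓
  A = -0.945 -> Y = 0.945 ✓
  A = 1.087 -> Y = -1.087 ✓
All samples match this transformation.

(a) -A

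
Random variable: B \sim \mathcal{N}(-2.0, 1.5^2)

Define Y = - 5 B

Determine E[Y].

For Y = -5B:
E[Y] = -5 * E[B]
E[B] = -2.0 = -2
E[Y] = -5 * (-2) = 10

10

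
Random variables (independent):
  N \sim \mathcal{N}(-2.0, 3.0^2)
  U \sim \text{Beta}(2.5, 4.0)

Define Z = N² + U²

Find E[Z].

E[Z] = E[N²] + E[U²]
E[N²] = Var(N) + E[N]² = 9 + 4 = 13
E[U²] = Var(U) + E[U]² = 0.031558185 + 0.14792899 = 0.17948718
E[Z] = 13 + 0.17948718 = 13.179487

13.179487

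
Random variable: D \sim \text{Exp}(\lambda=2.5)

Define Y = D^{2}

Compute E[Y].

E[Y] = 1*E[D²]
E[D] = 0.4
E[D²] = Var(D) + (E[D])² = 0.16 + 0.16 = 0.32
E[Y] = 1*0.32 = 0.32

0.32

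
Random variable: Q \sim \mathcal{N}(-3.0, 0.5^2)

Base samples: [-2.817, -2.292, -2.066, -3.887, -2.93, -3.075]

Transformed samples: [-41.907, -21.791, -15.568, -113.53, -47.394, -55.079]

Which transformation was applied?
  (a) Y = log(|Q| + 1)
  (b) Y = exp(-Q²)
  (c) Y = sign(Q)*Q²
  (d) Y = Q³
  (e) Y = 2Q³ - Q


Checking option (e) Y = 2Q³ - Q:
  Q = -2.817 -> Y = -41.907 ✓
  Q = -2.292 -> Y = -21.791 ✓
  Q = -2.066 -> Y = -15.568 ✓
All samples match this transformation.

(e) 2Q³ - Q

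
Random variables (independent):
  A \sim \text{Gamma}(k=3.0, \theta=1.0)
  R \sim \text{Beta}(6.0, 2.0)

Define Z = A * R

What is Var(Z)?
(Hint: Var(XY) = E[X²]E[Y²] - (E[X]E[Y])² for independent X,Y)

Var(XY) = E[X²]E[Y²] - (E[X]E[Y])²
E[A] = 3, Var(A) = 3
E[R] = 0.75, Var(R) = 0.020833333
E[A²] = 3 + 3² = 12
E[R²] = 0.020833333 + 0.75² = 0.58333333
Var(Z) = 12*0.58333333 - (3*0.75)²
= 7 - 5.0625 = 1.9375

1.9375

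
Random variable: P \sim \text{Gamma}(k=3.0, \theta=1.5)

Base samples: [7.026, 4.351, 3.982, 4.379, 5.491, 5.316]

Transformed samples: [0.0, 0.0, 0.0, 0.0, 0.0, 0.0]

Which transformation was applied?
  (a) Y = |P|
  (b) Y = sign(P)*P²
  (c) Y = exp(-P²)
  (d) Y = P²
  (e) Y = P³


Checking option (c) Y = exp(-P²):
  P = 7.026 -> Y = 0.0 ✓
  P = 4.351 -> Y = 0.0 ✓
  P = 3.982 -> Y = 0.0 ✓
All samples match this transformation.

(c) exp(-P²)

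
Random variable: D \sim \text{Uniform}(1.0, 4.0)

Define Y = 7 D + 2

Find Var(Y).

For Y = aD + b: Var(Y) = a² * Var(D)
Var(D) = (4 - 1)^2/12 = 0.75
Var(Y) = 7² * 0.75 = 49 * 0.75 = 36.75

36.75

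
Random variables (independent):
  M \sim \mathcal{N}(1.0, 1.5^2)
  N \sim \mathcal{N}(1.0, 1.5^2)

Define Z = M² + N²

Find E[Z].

E[Z] = E[M²] + E[N²]
E[M²] = Var(M) + E[M]² = 2.25 + 1 = 3.25
E[N²] = Var(N) + E[N]² = 2.25 + 1 = 3.25
E[Z] = 3.25 + 3.25 = 6.5

6.5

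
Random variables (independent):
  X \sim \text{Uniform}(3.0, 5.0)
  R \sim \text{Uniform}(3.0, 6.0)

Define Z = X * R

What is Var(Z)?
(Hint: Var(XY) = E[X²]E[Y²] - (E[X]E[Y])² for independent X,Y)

Var(XY) = E[X²]E[Y²] - (E[X]E[Y])²
E[X] = 4, Var(X) = 0.33333333
E[R] = 4.5, Var(R) = 0.75
E[X²] = 0.33333333 + 4² = 16.333333
E[R²] = 0.75 + 4.5² = 21
Var(Z) = 16.333333*21 - (4*4.5)²
= 343 - 324 = 19

19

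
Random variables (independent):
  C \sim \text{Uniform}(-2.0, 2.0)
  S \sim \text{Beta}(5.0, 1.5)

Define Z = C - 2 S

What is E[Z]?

E[Z] = 1*E[C] - 2*E[S]
E[C] = 0
E[S] = 0.76923077
E[Z] = 1*0 - 2*0.76923077 = -1.5384615

-1.5384615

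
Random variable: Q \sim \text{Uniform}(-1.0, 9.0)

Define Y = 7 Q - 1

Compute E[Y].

For Y = 7Q - 1:
E[Y] = 7 * E[Q] - 1
E[Q] = (-1 + 9)/2 = 4
E[Y] = 7 * 4 - 1 = 27

27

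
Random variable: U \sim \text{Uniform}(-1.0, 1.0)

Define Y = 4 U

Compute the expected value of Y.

For Y = 4U:
E[Y] = 4 * E[U]
E[U] = (-1 + 1)/2 = 0
E[Y] = 4 * 0 = 0

0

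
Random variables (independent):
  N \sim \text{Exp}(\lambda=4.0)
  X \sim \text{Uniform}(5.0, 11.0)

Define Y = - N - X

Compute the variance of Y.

For independent RVs: Var(aX + bY) = a²Var(X) + b²Var(Y)
Var(N) = 0.0625
Var(X) = 3
Var(Y) = (-1)²*0.0625 + (-1)²*3
= 1*0.0625 + 1*3 = 3.0625

3.0625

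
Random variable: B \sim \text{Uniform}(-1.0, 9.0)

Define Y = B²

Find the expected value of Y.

Using E[X²] = Var(X) + (E[X])²:
E[B] = 4
Var(B) = (9 + 1)^2/12 = 8.3333333
E[B²] = 8.3333333 + 4² = 8.3333333 + 16 = 24.333333

24.333333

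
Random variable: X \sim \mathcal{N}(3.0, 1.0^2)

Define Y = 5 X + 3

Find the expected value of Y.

For Y = 5X + 3:
E[Y] = 5 * E[X] + 3
E[X] = 3.0 = 3
E[Y] = 5 * 3 + 3 = 18

18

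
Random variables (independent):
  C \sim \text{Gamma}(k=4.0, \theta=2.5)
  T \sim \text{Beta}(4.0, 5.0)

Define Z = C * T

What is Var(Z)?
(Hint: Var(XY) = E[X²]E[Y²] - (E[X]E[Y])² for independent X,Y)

Var(XY) = E[X²]E[Y²] - (E[X]E[Y])²
E[C] = 10, Var(C) = 25
E[T] = 0.44444444, Var(T) = 0.024691358
E[C²] = 25 + 10² = 125
E[T²] = 0.024691358 + 0.44444444² = 0.22222222
Var(Z) = 125*0.22222222 - (10*0.44444444)²
= 27.777778 - 19.753086 = 8.0246914

8.0246914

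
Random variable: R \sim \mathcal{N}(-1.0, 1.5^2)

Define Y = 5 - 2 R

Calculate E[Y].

For Y = -2R + 5:
E[Y] = -2 * E[R] + 5
E[R] = -1.0 = -1
E[Y] = -2 * (-1) + 5 = 7

7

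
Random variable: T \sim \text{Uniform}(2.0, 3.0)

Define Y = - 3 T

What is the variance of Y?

For Y = aT + b: Var(Y) = a² * Var(T)
Var(T) = (3 - 2)^2/12 = 0.083333333
Var(Y) = (-3)² * 0.083333333 = 9 * 0.083333333 = 0.75

0.75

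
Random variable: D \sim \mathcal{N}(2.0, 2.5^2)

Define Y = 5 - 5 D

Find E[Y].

For Y = -5D + 5:
E[Y] = -5 * E[D] + 5
E[D] = 2.0 = 2
E[Y] = -5 * 2 + 5 = -5

-5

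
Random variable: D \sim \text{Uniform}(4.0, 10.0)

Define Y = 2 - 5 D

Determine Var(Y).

For Y = aD + b: Var(Y) = a² * Var(D)
Var(D) = (10 - 4)^2/12 = 3
Var(Y) = (-5)² * 3 = 25 * 3 = 75

75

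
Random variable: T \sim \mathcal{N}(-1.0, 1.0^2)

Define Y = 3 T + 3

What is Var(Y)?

For Y = aT + b: Var(Y) = a² * Var(T)
Var(T) = 1.0^2 = 1
Var(Y) = 3² * 1 = 9 * 1 = 9

9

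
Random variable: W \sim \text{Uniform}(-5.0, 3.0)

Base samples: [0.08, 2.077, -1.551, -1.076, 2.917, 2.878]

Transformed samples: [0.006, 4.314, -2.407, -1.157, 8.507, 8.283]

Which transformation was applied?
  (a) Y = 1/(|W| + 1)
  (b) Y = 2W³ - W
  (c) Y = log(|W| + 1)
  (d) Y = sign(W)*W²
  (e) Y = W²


Checking option (d) Y = sign(W)*W²:
  W = 0.08 -> Y = 0.006 ✓
  W = 2.077 -> Y = 4.314 ✓
  W = -1.551 -> Y = -2.407 ✓
All samples match this transformation.

(d) sign(W)*W²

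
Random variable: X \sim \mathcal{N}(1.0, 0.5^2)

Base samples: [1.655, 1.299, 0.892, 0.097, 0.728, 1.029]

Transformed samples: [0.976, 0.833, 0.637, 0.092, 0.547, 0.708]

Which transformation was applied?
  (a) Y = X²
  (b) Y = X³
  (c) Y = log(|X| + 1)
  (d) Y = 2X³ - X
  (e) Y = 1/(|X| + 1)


Checking option (c) Y = log(|X| + 1):
  X = 1.655 -> Y = 0.976 ✓
  X = 1.299 -> Y = 0.833 ✓
  X = 0.892 -> Y = 0.637 ✓
All samples match this transformation.

(c) log(|X| + 1)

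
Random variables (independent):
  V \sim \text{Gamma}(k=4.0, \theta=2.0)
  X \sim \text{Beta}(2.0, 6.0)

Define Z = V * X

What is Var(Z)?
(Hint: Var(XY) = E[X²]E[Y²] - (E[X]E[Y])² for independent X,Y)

Var(XY) = E[X²]E[Y²] - (E[X]E[Y])²
E[V] = 8, Var(V) = 16
E[X] = 0.25, Var(X) = 0.020833333
E[V²] = 16 + 8² = 80
E[X²] = 0.020833333 + 0.25² = 0.083333333
Var(Z) = 80*0.083333333 - (8*0.25)²
= 6.6666667 - 4 = 2.6666667

2.6666667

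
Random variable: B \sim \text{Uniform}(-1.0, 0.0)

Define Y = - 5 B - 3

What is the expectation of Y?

For Y = -5B - 3:
E[Y] = -5 * E[B] - 3
E[B] = (-1 + 0)/2 = -0.5
E[Y] = -5 * (-0.5) - 3 = -0.5

-0.5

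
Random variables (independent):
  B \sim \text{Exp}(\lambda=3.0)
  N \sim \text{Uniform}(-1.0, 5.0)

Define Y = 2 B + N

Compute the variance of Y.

For independent RVs: Var(aX + bY) = a²Var(X) + b²Var(Y)
Var(B) = 0.11111111
Var(N) = 3
Var(Y) = 2²*0.11111111 + 1²*3
= 4*0.11111111 + 1*3 = 3.4444444

3.4444444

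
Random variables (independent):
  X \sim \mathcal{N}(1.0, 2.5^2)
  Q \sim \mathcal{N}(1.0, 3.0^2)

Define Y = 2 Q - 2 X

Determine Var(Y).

For independent RVs: Var(aX + bY) = a²Var(X) + b²Var(Y)
Var(X) = 6.25
Var(Q) = 9
Var(Y) = (-2)²*6.25 + 2²*9
= 4*6.25 + 4*9 = 61

61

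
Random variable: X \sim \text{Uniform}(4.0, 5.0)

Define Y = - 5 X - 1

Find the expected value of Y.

For Y = -5X - 1:
E[Y] = -5 * E[X] - 1
E[X] = (4 + 5)/2 = 4.5
E[Y] = -5 * 4.5 - 1 = -23.5

-23.5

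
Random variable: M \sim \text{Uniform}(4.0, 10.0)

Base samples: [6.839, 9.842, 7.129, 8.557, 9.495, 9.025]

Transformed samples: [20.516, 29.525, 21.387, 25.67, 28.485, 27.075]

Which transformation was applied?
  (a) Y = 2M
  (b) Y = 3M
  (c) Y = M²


Checking option (b) Y = 3M:
  M = 6.839 -> Y = 20.516 ✓
  M = 9.842 -> Y = 29.525 ✓
  M = 7.129 -> Y = 21.387 ✓
All samples match this transformation.

(b) 3M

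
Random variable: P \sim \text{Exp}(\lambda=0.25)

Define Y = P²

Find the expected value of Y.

Using E[X²] = Var(X) + (E[X])²:
E[P] = 4
Var(P) = 1/0.25^2 = 16
E[P²] = 16 + 4² = 16 + 16 = 32

32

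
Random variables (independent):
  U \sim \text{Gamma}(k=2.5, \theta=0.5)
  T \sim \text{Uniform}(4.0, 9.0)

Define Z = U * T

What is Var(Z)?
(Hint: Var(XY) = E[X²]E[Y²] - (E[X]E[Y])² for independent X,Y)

Var(XY) = E[X²]E[Y²] - (E[X]E[Y])²
E[U] = 1.25, Var(U) = 0.625
E[T] = 6.5, Var(T) = 2.0833333
E[U²] = 0.625 + 1.25² = 2.1875
E[T²] = 2.0833333 + 6.5² = 44.333333
Var(Z) = 2.1875*44.333333 - (1.25*6.5)²
= 96.979167 - 66.015625 = 30.963542

30.963542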